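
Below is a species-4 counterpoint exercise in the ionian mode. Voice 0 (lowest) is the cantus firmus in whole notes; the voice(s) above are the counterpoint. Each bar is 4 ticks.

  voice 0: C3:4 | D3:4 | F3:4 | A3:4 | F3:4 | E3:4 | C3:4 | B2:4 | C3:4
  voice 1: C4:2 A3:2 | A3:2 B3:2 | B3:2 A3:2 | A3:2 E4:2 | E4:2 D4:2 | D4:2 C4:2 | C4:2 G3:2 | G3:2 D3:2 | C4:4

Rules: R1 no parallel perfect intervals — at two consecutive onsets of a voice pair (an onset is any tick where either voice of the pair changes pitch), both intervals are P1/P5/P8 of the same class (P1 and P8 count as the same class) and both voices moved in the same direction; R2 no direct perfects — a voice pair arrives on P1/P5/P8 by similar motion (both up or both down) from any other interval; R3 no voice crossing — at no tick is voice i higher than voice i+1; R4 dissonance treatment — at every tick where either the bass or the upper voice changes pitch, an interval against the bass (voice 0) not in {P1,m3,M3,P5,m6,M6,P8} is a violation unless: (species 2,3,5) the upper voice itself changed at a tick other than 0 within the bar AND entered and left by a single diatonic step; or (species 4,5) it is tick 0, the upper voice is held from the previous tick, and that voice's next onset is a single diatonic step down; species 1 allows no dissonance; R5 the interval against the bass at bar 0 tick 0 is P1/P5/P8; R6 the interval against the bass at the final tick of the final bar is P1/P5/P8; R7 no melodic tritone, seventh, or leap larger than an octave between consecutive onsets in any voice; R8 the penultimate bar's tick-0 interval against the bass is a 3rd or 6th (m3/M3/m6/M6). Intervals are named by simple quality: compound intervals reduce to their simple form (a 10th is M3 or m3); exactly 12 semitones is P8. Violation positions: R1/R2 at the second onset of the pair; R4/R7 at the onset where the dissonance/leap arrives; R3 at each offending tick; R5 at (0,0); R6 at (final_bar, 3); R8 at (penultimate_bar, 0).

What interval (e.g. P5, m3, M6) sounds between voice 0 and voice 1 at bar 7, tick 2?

m3

voice 0=B2 voice 1=D3 -> m3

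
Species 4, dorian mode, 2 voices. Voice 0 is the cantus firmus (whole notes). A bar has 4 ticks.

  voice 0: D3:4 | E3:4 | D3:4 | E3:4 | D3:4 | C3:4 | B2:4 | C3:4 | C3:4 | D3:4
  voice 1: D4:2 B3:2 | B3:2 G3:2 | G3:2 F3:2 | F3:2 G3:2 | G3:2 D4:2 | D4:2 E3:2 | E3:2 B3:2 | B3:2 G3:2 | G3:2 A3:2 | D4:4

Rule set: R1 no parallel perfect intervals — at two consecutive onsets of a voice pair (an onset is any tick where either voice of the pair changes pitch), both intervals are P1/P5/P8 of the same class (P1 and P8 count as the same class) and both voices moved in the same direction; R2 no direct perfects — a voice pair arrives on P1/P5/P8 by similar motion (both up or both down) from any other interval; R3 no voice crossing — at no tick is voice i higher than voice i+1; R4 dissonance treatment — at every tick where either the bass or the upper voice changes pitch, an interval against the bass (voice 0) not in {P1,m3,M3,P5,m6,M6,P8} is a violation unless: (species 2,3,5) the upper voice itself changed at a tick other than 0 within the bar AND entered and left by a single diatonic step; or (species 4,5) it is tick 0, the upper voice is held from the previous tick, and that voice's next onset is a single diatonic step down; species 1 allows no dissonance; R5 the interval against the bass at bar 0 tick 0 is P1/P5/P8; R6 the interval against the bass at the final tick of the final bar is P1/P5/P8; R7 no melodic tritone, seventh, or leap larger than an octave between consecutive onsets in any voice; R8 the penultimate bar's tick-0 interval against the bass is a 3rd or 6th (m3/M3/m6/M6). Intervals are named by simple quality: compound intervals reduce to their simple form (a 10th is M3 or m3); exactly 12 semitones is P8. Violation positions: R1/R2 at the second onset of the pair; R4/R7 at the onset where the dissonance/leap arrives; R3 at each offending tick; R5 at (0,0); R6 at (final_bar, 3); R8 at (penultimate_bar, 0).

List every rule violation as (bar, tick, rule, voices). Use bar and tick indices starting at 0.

bar 0: v0=D3 v1=D4 downbeat P8
bar 1: v0=E3 v1=B3 downbeat P5
bar 2: v0=D3 v1=G3 downbeat P4
bar 3: v0=E3 v1=F3 downbeat m2
bar 4: v0=D3 v1=G3 downbeat P4
bar 5: v0=C3 v1=D4 downbeat M2
bar 6: v0=B2 v1=E3 downbeat P4
bar 7: v0=C3 v1=B3 downbeat M7
bar 8: v0=C3 v1=G3 downbeat P5
bar 9: v0=D3 v1=D4 downbeat P8
  -> R4 @ bar 3 tick 0 v(0, 1): E3/F3 m2 untreated
  -> R4 @ bar 4 tick 0 v(0, 1): D3/G3 P4 untreated
  -> R4 @ bar 5 tick 0 v(0, 1): C3/D4 M2 untreated
  -> R7 @ bar 5 tick 2 v(1,): D4->E3 leap 10st
  -> R4 @ bar 6 tick 0 v(0, 1): B2/E3 P4 untreated
  -> R4 @ bar 7 tick 0 v(0, 1): C3/B3 M7 untreated
  -> R8 @ bar 8 tick 0 v(0, 1): penult P5 not 3rd/6th
  -> R2 @ bar 9 tick 0 v(0, 1): C3/A3 M6 -> D3/D4 P8 similar

(3, 0, R4, (0, 1))
(4, 0, R4, (0, 1))
(5, 0, R4, (0, 1))
(5, 2, R7, (1,))
(6, 0, R4, (0, 1))
(7, 0, R4, (0, 1))
(8, 0, R8, (0, 1))
(9, 0, R2, (0, 1))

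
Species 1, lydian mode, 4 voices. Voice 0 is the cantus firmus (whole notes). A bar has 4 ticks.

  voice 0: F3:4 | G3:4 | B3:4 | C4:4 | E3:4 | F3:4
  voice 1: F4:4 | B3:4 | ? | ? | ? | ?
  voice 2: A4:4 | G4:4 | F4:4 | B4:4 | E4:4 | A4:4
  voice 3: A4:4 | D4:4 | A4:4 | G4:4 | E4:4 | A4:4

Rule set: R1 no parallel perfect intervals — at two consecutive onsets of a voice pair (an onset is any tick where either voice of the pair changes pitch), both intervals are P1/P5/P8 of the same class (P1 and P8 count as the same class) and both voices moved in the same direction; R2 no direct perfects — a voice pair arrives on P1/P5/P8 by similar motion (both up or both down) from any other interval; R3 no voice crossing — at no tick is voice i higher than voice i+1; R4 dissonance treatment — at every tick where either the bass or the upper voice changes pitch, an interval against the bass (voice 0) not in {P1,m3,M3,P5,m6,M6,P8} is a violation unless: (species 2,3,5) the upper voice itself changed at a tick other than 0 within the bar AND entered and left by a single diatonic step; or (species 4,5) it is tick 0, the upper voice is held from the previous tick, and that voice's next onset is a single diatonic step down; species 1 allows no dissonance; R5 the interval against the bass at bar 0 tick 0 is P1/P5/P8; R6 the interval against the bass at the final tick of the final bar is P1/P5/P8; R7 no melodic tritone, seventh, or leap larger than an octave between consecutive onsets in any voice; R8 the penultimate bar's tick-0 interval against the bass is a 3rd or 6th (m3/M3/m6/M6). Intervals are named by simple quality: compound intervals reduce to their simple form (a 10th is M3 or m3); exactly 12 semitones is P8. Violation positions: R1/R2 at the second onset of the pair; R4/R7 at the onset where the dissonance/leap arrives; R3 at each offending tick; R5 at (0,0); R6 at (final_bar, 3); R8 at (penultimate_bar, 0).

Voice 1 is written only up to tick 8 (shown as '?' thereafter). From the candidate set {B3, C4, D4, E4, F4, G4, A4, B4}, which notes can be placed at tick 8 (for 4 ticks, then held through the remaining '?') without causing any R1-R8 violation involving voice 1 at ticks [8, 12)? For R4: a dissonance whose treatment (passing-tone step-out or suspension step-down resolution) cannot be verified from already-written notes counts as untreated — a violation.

B3: legal
C4: violates R4
D4: violates R2
E4: violates R4
F4: violates R4,R7
G4: violates R3
A4: violates R2,R3,R4,R7
B4: violates R2,R3

{B3}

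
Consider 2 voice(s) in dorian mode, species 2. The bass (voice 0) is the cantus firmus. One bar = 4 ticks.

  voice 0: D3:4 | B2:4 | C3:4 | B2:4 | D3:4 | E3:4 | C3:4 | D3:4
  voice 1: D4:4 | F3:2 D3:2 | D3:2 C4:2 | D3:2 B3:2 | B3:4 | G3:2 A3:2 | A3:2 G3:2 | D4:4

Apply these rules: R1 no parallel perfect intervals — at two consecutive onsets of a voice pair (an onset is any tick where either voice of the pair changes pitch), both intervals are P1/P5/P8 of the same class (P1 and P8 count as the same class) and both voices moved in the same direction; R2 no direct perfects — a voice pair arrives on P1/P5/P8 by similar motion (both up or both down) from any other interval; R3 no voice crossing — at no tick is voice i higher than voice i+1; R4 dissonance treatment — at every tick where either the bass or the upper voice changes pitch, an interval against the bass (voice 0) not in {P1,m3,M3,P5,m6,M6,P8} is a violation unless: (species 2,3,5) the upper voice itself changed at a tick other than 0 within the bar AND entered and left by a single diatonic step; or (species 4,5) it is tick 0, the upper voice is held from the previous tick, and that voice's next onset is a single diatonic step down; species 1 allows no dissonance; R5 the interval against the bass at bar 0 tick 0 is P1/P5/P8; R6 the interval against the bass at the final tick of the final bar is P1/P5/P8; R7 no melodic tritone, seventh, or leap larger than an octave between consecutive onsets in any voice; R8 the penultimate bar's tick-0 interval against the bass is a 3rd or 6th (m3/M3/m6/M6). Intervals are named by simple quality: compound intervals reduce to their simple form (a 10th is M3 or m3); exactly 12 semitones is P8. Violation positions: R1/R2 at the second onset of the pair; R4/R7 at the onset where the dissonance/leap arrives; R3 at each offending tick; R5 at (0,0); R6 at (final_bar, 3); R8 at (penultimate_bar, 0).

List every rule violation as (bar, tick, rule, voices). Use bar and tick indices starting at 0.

bar 0: v0=D3 v1=D4 downbeat P8
bar 1: v0=B2 v1=F3 downbeat TT
bar 2: v0=C3 v1=D3 downbeat M2
bar 3: v0=B2 v1=D3 downbeat m3
bar 4: v0=D3 v1=B3 downbeat M6
bar 5: v0=E3 v1=G3 downbeat m3
bar 6: v0=C3 v1=A3 downbeat M6
bar 7: v0=D3 v1=D4 downbeat P8
  -> R4 @ bar 1 tick 0 v(0, 1): B2/F3 TT untreated
  -> R4 @ bar 2 tick 0 v(0, 1): C3/D3 M2 untreated
  -> R7 @ bar 2 tick 2 v(1,): D3->C4 leap 10st
  -> R7 @ bar 3 tick 0 v(1,): C4->D3 leap 10st
  -> R2 @ bar 7 tick 0 v(0, 1): C3/G3 P5 -> D3/D4 P8 similar

(1, 0, R4, (0, 1))
(2, 0, R4, (0, 1))
(2, 2, R7, (1,))
(3, 0, R7, (1,))
(7, 0, R2, (0, 1))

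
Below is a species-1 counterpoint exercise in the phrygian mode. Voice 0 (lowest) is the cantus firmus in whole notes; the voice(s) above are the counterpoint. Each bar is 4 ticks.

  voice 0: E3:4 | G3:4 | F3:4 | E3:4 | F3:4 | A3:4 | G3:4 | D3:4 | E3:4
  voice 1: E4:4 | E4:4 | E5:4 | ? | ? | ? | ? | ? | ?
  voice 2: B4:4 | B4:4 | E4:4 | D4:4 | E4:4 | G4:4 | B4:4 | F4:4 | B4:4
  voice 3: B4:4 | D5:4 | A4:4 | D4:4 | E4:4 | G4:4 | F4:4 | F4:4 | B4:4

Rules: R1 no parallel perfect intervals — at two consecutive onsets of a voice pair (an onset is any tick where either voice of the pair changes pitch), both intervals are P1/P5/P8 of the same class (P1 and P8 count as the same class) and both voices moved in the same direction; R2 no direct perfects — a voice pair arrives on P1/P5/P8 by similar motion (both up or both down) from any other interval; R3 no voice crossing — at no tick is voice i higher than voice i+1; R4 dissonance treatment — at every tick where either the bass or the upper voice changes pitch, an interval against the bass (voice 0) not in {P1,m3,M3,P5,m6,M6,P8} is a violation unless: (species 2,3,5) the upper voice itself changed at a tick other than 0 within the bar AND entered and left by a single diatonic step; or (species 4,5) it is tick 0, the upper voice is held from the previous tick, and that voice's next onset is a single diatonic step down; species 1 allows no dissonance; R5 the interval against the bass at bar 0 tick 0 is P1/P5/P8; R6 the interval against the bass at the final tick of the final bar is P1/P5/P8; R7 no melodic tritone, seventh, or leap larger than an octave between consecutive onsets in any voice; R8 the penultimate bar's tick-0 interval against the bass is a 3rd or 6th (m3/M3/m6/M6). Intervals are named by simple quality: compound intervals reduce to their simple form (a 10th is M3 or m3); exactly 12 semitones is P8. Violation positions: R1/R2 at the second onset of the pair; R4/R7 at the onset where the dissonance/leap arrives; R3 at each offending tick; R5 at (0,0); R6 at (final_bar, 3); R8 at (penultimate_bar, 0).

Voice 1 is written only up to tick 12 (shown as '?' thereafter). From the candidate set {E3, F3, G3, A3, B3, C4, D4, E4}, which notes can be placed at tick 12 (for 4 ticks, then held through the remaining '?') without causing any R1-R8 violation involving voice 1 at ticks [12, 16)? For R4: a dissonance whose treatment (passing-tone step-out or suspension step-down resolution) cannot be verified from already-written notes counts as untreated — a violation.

{}

E3: violates R2,R7
F3: violates R4,R7
G3: violates R1,R2,R7
A3: violates R4,R7
B3: violates R2,R7
C4: violates R7
D4: violates R1,R2,R4,R7
E4: violates R2,R3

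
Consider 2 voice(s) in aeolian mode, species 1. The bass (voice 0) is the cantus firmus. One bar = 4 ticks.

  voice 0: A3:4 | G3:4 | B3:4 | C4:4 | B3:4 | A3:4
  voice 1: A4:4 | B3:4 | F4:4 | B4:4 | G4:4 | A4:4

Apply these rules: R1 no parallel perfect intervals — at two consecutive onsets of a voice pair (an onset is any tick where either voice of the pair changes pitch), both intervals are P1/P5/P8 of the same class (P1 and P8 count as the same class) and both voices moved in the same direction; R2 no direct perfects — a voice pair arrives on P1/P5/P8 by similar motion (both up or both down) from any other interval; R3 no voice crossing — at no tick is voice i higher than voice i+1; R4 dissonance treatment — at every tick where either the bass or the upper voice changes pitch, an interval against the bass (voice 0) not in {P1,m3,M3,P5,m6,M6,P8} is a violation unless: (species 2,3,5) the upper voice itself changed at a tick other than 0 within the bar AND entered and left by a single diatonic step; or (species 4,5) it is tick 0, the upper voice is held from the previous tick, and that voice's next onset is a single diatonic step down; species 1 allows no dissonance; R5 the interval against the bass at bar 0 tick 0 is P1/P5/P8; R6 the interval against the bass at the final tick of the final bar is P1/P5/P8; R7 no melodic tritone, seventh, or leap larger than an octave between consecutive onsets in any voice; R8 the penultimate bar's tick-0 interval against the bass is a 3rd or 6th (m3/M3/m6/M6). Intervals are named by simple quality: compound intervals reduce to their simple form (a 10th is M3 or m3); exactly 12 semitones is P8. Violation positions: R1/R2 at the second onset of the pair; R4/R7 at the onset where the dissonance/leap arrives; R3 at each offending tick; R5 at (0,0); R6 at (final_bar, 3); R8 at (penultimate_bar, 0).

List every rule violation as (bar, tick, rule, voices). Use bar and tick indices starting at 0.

bar 0: v0=A3 v1=A4 downbeat P8
bar 1: v0=G3 v1=B3 downbeat M3
bar 2: v0=B3 v1=F4 downbeat TT
bar 3: v0=C4 v1=B4 downbeat M7
bar 4: v0=B3 v1=G4 downbeat m6
bar 5: v0=A3 v1=A4 downbeat P8
  -> R7 @ bar 1 tick 0 v(1,): A4->B3 leap 10st
  -> R4 @ bar 2 tick 0 v(0, 1): B3/F4 TT untreated
  -> R7 @ bar 2 tick 0 v(1,): B3->F4 leap 6st
  -> R4 @ bar 3 tick 0 v(0, 1): C4/B4 M7 untreated
  -> R7 @ bar 3 tick 0 v(1,): F4->B4 leap 6st

(1, 0, R7, (1,))
(2, 0, R4, (0, 1))
(2, 0, R7, (1,))
(3, 0, R4, (0, 1))
(3, 0, R7, (1,))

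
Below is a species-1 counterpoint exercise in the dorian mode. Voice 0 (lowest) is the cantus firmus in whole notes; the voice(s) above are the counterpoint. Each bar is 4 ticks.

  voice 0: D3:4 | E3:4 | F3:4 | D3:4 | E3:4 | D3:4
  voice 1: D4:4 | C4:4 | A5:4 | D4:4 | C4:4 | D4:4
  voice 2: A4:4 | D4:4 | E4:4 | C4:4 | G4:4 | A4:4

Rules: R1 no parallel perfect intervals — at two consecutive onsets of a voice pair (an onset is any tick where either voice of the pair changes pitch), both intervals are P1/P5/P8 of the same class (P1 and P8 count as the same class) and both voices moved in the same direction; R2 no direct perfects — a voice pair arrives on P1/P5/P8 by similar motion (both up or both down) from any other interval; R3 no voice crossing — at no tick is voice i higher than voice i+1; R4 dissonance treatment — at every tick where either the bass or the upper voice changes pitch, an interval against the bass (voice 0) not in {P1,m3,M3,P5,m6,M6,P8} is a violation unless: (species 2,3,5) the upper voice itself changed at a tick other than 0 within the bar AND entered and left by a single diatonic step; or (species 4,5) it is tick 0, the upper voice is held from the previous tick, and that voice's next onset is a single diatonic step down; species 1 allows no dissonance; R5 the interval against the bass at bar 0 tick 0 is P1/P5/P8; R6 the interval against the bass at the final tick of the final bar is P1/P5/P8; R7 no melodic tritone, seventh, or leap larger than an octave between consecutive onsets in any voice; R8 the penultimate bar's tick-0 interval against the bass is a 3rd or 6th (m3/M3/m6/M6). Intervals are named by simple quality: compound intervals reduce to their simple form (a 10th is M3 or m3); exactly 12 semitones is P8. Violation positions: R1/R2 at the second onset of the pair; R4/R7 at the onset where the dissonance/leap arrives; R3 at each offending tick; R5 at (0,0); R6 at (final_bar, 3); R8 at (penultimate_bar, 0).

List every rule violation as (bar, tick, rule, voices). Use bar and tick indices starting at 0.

bar 0: v0=D3 v1=D4 v2=A4 downbeat P5
bar 1: v0=E3 v1=C4 v2=D4 downbeat m7
bar 2: v0=F3 v1=A5 v2=E4 downbeat M7
bar 3: v0=D3 v1=D4 v2=C4 downbeat m7
bar 4: v0=E3 v1=C4 v2=G4 downbeat m3
bar 5: v0=D3 v1=D4 v2=A4 downbeat P5
  -> R4 @ bar 1 tick 0 v(0, 2): E3/D4 m7 untreated
  -> R3 @ bar 2 tick 0 v(1, 2): A5 above E4
  -> R4 @ bar 2 tick 0 v(0, 2): F3/E4 M7 untreated
  -> R7 @ bar 2 tick 0 v(1,): C4->A5 leap 21st
  -> R3 @ bar 2 tick 1 v(1, 2): A5 above E4
  -> R3 @ bar 2 tick 2 v(1, 2): A5 above E4
  -> R3 @ bar 2 tick 3 v(1, 2): A5 above E4
  -> R2 @ bar 3 tick 0 v(0, 1): F3/A5 M3 -> D3/D4 P8 similar
  -> R3 @ bar 3 tick 0 v(1, 2): D4 above C4
  -> R4 @ bar 3 tick 0 v(0, 2): D3/C4 m7 untreated
  -> R7 @ bar 3 tick 0 v(1,): A5->D4 leap 19st
  -> R3 @ bar 3 tick 1 v(1, 2): D4 above C4
  -> R3 @ bar 3 tick 2 v(1, 2): D4 above C4
  -> R3 @ bar 3 tick 3 v(1, 2): D4 above C4
  -> R1 @ bar 5 tick 0 v(1, 2): C4/G4 P5 -> D4/A4 P5 similar

(1, 0, R4, (0, 2))
(2, 0, R3, (1, 2))
(2, 0, R4, (0, 2))
(2, 0, R7, (1,))
(2, 1, R3, (1, 2))
(2, 2, R3, (1, 2))
(2, 3, R3, (1, 2))
(3, 0, R2, (0, 1))
(3, 0, R3, (1, 2))
(3, 0, R4, (0, 2))
(3, 0, R7, (1,))
(3, 1, R3, (1, 2))
(3, 2, R3, (1, 2))
(3, 3, R3, (1, 2))
(5, 0, R1, (1, 2))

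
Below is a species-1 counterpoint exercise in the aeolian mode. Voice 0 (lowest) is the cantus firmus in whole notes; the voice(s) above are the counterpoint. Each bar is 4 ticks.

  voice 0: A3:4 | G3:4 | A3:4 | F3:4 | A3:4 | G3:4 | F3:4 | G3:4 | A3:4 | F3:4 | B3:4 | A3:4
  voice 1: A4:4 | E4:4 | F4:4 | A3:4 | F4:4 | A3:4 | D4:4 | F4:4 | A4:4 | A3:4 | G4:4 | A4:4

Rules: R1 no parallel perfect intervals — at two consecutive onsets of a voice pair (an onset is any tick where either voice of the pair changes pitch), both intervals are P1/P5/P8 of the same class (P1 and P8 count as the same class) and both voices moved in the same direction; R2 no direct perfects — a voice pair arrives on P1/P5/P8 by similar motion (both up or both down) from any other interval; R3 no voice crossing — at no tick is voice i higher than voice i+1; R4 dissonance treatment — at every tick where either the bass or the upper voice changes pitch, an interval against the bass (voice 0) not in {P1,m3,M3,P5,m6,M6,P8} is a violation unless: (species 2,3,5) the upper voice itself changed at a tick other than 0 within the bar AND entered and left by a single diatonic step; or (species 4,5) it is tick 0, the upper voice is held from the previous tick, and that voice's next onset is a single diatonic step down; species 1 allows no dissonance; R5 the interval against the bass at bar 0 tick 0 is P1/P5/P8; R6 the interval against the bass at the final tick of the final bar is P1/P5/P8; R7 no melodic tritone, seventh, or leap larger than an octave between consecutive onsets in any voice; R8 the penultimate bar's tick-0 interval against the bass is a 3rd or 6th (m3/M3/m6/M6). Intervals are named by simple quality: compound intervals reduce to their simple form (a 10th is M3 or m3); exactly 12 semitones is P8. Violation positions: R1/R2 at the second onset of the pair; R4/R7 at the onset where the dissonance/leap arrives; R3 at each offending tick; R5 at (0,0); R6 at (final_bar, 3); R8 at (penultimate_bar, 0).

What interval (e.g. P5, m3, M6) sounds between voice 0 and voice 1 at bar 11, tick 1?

P8

voice 0=A3 voice 1=A4 -> P8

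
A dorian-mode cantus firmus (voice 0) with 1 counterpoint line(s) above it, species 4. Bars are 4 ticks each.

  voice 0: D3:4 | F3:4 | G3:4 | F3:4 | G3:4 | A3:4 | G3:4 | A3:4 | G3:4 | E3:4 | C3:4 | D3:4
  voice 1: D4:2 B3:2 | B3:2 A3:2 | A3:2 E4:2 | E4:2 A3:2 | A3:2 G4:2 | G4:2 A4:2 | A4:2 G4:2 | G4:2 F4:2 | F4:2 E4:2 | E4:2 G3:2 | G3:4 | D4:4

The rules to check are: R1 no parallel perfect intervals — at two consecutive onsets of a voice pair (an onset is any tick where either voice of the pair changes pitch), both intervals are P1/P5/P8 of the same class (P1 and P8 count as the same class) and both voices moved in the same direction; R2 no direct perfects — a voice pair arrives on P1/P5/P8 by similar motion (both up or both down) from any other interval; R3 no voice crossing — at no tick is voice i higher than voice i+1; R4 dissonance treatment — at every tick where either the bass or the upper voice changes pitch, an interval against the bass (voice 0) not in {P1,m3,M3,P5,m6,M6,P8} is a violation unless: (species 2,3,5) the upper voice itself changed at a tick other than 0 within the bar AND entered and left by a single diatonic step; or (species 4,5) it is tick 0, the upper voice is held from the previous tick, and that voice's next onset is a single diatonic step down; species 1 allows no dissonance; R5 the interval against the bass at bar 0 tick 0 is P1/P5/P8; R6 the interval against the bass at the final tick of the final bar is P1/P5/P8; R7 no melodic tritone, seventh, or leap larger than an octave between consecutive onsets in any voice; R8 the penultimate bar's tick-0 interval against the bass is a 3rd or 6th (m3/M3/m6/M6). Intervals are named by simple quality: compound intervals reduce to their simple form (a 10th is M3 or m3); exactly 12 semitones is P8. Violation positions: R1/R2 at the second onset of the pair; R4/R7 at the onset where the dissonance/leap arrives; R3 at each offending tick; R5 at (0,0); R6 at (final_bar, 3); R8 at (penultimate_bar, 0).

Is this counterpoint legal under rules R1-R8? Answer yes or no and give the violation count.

bar 0: v0=D3 v1=D4 (P8)
bar 1: v0=F3 v1=B3 (TT)
bar 2: v0=G3 v1=A3 (M2)
bar 3: v0=F3 v1=E4 (M7)
bar 4: v0=G3 v1=A3 (M2)
bar 5: v0=A3 v1=G4 (m7)
bar 6: v0=G3 v1=A4 (M2)
bar 7: v0=A3 v1=G4 (m7)
bar 8: v0=G3 v1=F4 (m7)
bar 9: v0=E3 v1=E4 (P8)
bar 10: v0=C3 v1=G3 (P5)
bar 11: v0=D3 v1=D4 (P8)
  R4 @ bar2.0: G3/A3 M2 untreated
  R4 @ bar3.0: F3/E4 M7 untreated
  R4 @ bar4.0: G3/A3 M2 untreated
  R7 @ bar4.2: A3->G4 leap 10st
  R4 @ bar5.0: A3/G4 m7 untreated
  R8 @ bar10.0: penult P5 not 3rd/6th
  R2 @ bar11.0: C3/G3 P5 -> D3/D4 P8 similar

No (7 violations)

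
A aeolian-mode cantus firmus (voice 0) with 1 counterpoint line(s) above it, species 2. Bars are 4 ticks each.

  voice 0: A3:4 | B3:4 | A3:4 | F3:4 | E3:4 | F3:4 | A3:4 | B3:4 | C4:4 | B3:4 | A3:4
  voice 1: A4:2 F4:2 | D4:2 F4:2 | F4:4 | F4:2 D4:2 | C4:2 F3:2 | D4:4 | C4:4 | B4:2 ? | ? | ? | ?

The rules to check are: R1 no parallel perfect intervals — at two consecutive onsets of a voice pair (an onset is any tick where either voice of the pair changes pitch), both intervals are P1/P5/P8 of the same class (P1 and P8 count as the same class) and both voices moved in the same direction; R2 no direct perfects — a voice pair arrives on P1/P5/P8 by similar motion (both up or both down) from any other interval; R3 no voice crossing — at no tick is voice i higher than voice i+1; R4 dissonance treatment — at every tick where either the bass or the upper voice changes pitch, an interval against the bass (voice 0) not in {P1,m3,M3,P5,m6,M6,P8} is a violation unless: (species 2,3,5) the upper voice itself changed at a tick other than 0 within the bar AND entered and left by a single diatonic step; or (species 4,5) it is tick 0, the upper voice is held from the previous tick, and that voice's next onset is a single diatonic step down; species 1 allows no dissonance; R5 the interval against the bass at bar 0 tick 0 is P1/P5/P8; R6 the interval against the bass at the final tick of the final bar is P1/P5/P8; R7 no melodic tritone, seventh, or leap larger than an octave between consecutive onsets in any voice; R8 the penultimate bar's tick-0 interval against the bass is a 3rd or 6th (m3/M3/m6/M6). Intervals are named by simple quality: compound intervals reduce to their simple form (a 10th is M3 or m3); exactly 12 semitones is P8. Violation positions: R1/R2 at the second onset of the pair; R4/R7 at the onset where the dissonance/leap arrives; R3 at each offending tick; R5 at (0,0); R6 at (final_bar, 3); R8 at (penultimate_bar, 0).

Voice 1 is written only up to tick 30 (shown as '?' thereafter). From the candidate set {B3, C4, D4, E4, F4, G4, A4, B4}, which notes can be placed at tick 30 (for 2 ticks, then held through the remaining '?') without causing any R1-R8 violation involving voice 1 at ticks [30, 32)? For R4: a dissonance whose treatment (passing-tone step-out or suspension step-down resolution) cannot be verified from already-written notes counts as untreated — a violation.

{B3, B4, D4, G4}

B3: legal
C4: violates R4,R7
D4: legal
E4: violates R4
F4: violates R4,R7
G4: legal
A4: violates R4
B4: legal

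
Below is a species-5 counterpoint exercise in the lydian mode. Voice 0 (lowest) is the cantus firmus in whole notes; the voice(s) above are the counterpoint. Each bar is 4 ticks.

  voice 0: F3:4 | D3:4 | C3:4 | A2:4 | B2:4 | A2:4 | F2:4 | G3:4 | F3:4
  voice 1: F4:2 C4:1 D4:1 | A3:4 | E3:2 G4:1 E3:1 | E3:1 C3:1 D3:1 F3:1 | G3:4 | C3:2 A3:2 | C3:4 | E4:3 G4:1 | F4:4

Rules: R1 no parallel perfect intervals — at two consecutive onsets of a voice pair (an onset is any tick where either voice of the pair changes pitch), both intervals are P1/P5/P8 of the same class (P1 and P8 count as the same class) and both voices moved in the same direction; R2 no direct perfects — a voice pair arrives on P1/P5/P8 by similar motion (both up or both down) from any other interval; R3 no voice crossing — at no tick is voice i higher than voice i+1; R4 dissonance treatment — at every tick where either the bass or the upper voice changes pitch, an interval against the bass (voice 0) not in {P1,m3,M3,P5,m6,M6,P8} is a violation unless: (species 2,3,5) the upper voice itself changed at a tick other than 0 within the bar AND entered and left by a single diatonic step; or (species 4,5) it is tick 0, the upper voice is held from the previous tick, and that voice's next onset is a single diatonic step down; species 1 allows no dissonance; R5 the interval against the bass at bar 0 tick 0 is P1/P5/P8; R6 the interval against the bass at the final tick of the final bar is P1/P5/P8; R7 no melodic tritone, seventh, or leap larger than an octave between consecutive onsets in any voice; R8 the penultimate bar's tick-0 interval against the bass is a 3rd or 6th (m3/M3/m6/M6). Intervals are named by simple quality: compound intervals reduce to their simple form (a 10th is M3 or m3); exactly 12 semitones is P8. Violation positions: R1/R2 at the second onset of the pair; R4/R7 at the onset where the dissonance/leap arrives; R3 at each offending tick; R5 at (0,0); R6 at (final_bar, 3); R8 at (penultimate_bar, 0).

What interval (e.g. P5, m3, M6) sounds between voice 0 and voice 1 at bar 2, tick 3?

M3

voice 0=C3 voice 1=E3 -> M3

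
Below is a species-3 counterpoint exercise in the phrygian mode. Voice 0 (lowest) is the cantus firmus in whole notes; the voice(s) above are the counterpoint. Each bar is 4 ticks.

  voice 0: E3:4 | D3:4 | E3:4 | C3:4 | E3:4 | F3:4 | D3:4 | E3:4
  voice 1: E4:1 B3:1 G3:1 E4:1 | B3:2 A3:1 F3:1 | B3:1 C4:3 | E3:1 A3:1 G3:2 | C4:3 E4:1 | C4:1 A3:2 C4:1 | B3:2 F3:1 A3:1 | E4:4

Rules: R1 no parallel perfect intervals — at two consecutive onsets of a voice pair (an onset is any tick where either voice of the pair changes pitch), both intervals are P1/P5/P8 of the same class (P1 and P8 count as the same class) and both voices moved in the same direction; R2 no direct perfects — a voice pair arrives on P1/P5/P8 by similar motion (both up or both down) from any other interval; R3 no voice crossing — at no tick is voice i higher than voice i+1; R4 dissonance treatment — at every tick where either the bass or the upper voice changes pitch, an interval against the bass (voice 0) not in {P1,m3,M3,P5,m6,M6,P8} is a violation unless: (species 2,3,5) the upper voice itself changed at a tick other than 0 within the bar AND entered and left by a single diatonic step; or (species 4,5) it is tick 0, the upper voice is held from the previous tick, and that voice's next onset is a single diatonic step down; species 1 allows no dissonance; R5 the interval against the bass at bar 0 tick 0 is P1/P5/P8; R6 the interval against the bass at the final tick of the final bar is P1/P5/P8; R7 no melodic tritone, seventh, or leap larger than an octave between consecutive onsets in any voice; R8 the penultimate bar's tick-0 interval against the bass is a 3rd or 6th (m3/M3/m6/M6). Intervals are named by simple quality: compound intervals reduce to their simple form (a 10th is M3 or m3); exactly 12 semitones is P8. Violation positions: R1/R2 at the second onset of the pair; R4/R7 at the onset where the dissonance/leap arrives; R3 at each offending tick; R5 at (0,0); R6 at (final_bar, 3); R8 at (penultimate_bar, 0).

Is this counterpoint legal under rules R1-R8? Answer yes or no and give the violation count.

bar 0: v0=E3 v1=E4 (P8)
bar 1: v0=D3 v1=B3 (M6)
bar 2: v0=E3 v1=B3 (P5)
bar 3: v0=C3 v1=E3 (M3)
bar 4: v0=E3 v1=C4 (m6)
bar 5: v0=F3 v1=C4 (P5)
bar 6: v0=D3 v1=B3 (M6)
bar 7: v0=E3 v1=E4 (P8)
  R2 @ bar2.0: D3/F3 m3 -> E3/B3 P5 similar
  R7 @ bar2.0: F3->B3 leap 6st
  R7 @ bar6.2: B3->F3 leap 6st
  R2 @ bar7.0: D3/A3 P5 -> E3/E4 P8 similar

No (4 violations)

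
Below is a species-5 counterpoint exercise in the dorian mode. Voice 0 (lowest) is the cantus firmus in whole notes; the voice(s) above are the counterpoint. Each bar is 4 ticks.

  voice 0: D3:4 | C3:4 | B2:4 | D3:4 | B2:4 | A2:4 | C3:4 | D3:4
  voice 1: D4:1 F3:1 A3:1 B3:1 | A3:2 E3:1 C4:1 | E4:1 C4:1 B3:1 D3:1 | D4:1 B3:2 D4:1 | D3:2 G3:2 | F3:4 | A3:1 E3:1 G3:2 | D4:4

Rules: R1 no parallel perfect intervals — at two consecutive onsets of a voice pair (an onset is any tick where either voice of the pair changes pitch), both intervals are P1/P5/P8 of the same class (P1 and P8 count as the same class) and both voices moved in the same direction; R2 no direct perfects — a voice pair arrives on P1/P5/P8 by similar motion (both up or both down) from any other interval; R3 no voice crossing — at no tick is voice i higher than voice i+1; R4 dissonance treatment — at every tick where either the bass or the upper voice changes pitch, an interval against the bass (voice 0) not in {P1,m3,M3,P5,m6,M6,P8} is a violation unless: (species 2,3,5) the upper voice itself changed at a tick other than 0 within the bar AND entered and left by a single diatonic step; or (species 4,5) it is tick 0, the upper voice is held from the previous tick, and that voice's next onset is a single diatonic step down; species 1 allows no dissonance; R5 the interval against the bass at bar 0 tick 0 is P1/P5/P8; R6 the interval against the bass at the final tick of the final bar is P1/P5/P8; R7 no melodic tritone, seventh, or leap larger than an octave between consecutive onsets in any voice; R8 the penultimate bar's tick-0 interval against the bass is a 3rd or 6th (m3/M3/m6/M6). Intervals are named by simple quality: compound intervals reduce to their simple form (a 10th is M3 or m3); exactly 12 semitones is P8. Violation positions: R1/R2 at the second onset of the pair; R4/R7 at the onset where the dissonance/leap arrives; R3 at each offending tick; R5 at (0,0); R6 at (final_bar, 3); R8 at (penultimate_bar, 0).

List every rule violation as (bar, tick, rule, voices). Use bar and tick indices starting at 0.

bar 0: v0=D3 v1=D4 downbeat P8
bar 1: v0=C3 v1=A3 downbeat M6
bar 2: v0=B2 v1=E4 downbeat P4
bar 3: v0=D3 v1=D4 downbeat P8
bar 4: v0=B2 v1=D3 downbeat m3
bar 5: v0=A2 v1=F3 downbeat m6
bar 6: v0=C3 v1=A3 downbeat M6
bar 7: v0=D3 v1=D4 downbeat P8
  -> R4 @ bar 2 tick 0 v(0, 1): B2/E4 P4 untreated
  -> R4 @ bar 2 tick 1 v(0, 1): B2/C4 m2 untreated
  -> R2 @ bar 3 tick 0 v(0, 1): B2/D3 m3 -> D3/D4 P8 similar
  -> R2 @ bar 7 tick 0 v(0, 1): C3/G3 P5 -> D3/D4 P8 similar

(2, 0, R4, (0, 1))
(2, 1, R4, (0, 1))
(3, 0, R2, (0, 1))
(7, 0, R2, (0, 1))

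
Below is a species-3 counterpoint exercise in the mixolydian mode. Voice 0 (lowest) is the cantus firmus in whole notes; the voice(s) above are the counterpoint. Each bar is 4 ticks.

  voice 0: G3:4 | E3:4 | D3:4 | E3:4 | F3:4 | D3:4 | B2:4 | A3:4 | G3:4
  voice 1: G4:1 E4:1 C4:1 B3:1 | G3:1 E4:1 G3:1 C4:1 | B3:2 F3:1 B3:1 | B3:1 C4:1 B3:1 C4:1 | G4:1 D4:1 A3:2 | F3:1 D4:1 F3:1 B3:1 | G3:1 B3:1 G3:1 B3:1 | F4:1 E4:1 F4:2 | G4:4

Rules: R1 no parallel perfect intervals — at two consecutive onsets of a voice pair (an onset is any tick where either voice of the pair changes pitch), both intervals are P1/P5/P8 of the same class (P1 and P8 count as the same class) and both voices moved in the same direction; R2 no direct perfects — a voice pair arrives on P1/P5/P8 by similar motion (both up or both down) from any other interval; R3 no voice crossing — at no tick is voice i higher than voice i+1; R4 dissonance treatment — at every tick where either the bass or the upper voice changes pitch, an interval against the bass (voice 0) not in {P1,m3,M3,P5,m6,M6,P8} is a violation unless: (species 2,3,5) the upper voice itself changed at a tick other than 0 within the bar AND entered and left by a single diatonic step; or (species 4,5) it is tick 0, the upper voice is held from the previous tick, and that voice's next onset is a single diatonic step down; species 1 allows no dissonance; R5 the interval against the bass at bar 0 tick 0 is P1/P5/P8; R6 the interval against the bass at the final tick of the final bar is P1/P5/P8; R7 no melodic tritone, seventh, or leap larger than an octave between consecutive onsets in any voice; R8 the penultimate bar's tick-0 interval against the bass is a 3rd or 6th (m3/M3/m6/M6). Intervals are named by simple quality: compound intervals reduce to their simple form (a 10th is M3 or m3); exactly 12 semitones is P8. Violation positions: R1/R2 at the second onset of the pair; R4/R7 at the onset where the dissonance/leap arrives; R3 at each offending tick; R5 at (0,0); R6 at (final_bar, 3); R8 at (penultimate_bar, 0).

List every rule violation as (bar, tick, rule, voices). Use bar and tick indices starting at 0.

(0, 2, R4, (0, 1))
(2, 2, R7, (1,))
(2, 3, R7, (1,))
(4, 0, R4, (0, 1))
(5, 3, R7, (1,))
(7, 0, R7, (0,))
(7, 0, R7, (1,))

bar 0: v0=G3 v1=G4 downbeat P8
bar 1: v0=E3 v1=G3 downbeat m3
bar 2: v0=D3 v1=B3 downbeat M6
bar 3: v0=E3 v1=B3 downbeat P5
bar 4: v0=F3 v1=G4 downbeat M2
bar 5: v0=D3 v1=F3 downbeat m3
bar 6: v0=B2 v1=G3 downbeat m6
bar 7: v0=A3 v1=F4 downbeat m6
bar 8: v0=G3 v1=G4 downbeat P8
  -> R4 @ bar 0 tick 2 v(0, 1): G3/C4 P4 untreated
  -> R7 @ bar 2 tick 2 v(1,): B3->F3 leap 6st
  -> R7 @ bar 2 tick 3 v(1,): F3->B3 leap 6st
  -> R4 @ bar 4 tick 0 v(0, 1): F3/G4 M2 untreated
  -> R7 @ bar 5 tick 3 v(1,): F3->B3 leap 6st
  -> R7 @ bar 7 tick 0 v(0,): B2->A3 leap 10st
  -> R7 @ bar 7 tick 0 v(1,): B3->F4 leap 6st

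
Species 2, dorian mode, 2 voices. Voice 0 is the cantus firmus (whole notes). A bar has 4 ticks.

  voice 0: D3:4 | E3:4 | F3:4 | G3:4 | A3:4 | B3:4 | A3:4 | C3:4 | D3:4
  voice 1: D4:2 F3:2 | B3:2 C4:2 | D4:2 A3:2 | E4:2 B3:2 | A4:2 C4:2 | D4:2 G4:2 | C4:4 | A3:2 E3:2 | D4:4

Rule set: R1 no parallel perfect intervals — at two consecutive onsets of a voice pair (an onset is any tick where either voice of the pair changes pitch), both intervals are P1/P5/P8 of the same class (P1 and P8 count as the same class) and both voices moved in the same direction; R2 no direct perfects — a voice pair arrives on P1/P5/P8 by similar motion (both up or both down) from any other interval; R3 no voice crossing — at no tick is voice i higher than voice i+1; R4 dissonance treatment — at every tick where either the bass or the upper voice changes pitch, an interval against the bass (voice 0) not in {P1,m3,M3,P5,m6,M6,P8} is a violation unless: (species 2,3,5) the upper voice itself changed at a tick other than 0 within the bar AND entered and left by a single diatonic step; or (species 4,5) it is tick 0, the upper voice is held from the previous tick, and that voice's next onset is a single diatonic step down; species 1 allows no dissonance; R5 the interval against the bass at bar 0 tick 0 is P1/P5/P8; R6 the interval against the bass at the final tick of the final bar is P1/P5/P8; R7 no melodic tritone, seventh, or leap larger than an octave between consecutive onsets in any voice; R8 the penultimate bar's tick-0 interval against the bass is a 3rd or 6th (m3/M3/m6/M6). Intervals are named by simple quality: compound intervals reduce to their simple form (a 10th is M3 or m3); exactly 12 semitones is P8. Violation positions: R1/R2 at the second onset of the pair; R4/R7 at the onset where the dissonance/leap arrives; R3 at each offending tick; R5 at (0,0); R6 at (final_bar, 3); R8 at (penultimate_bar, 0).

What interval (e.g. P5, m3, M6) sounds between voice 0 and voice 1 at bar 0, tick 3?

m3

voice 0=D3 voice 1=F3 -> m3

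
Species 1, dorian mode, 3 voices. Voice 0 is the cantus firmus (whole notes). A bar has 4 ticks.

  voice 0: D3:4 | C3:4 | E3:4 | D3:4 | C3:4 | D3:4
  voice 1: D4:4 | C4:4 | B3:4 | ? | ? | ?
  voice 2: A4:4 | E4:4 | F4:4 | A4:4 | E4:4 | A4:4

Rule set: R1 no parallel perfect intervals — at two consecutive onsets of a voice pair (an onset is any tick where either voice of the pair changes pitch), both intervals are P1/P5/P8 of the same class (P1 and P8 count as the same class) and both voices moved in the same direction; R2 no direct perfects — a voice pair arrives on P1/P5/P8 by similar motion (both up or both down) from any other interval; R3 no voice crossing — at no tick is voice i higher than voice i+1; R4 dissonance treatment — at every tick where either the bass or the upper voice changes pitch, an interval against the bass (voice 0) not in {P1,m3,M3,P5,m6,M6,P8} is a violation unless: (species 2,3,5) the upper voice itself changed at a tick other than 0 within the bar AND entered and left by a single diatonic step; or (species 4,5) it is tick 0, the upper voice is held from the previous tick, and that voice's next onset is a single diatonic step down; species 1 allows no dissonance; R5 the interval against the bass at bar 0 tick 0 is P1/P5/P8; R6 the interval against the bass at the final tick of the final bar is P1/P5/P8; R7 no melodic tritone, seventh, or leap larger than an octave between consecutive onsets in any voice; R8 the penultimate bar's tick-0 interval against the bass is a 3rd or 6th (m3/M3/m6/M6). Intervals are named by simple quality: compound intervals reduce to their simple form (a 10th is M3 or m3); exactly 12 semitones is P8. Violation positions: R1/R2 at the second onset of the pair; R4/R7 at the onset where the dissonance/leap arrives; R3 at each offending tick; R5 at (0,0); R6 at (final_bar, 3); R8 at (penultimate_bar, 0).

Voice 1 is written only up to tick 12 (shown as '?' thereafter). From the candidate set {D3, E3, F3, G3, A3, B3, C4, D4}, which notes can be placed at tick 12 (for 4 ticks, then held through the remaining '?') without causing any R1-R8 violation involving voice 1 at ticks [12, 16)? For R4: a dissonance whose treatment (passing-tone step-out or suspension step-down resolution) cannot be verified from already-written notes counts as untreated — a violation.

{B3}

D3: violates R2
E3: violates R4
F3: violates R7
G3: violates R4
A3: violates R1
B3: legal
C4: violates R4
D4: violates R2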